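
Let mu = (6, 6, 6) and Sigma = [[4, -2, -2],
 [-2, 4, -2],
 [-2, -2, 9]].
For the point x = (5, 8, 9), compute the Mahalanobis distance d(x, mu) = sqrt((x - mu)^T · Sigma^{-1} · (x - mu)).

Step 1 — centre the observation: (x - mu) = (-1, 2, 3).

Step 2 — invert Sigma (cofactor / det for 3×3, or solve directly):
  Sigma^{-1} = [[0.5333, 0.3667, 0.2],
 [0.3667, 0.5333, 0.2],
 [0.2, 0.2, 0.2]].

Step 3 — form the quadratic (x - mu)^T · Sigma^{-1} · (x - mu):
  Sigma^{-1} · (x - mu) = (0.8, 1.3, 0.8).
  (x - mu)^T · [Sigma^{-1} · (x - mu)] = (-1)·(0.8) + (2)·(1.3) + (3)·(0.8) = 4.2.

Step 4 — take square root: d = √(4.2) ≈ 2.0494.

d(x, mu) = √(4.2) ≈ 2.0494


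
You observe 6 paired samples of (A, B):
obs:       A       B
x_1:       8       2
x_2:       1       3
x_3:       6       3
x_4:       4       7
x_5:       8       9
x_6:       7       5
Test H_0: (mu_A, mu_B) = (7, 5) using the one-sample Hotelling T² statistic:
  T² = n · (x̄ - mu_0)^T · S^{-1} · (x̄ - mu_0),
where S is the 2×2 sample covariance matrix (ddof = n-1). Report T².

Step 1 — sample mean vector:
  mean(A) = (8 + 1 + 6 + 4 + 8 + 7) / 6 = 34/6 = 5.6667
  mean(B) = (2 + 3 + 3 + 7 + 9 + 5) / 6 = 29/6 = 4.8333
  x̄ = (5.6667, 4.8333),  deviation x̄ - mu_0 = (5.6667, 4.8333) - (7, 5) = (-1.3333, -0.1667).

Step 2 — sample covariance matrix, S[i,j] = (1/(n-1)) · Σ_k (x_{k,i} - mean_i) · (x_{k,j} - mean_j), divisor n-1 = 5:
  S[A,A] = ((2.3333)·(2.3333) + (-4.6667)·(-4.6667) + (0.3333)·(0.3333) + (-1.6667)·(-1.6667) + (2.3333)·(2.3333) + (1.3333)·(1.3333)) / 5 = 37.3333/5 = 7.4667
  S[A,B] = ((2.3333)·(-2.8333) + (-4.6667)·(-1.8333) + (0.3333)·(-1.8333) + (-1.6667)·(2.1667) + (2.3333)·(4.1667) + (1.3333)·(0.1667)) / 5 = 7.6667/5 = 1.5333
  S[B,B] = ((-2.8333)·(-2.8333) + (-1.8333)·(-1.8333) + (-1.8333)·(-1.8333) + (2.1667)·(2.1667) + (4.1667)·(4.1667) + (0.1667)·(0.1667)) / 5 = 36.8333/5 = 7.3667
  S = [[7.4667, 1.5333],
 [1.5333, 7.3667]].

Step 3 — invert S. det(S) = 7.4667·7.3667 - (1.5333)² = 52.6533.
  S^{-1} = (1/det) · [[d, -b], [-b, a]] = [[0.1399, -0.0291],
 [-0.0291, 0.1418]].

Step 4 — quadratic form (x̄ - mu_0)^T · S^{-1} · (x̄ - mu_0):
  S^{-1} · (x̄ - mu_0) = (-0.1817, 0.0152),
  (x̄ - mu_0)^T · [...] = (-1.3333)·(-0.1817) + (-0.1667)·(0.0152) = 0.2397.

Step 5 — scale by n: T² = 6 · 0.2397 = 1.4383.

T² ≈ 1.4383


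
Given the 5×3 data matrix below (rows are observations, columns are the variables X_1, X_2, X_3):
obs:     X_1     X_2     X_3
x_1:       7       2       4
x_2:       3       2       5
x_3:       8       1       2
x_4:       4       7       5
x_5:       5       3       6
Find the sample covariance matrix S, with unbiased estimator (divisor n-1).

Step 1 — column means:
  mean(X_1) = (7 + 3 + 8 + 4 + 5) / 5 = 27/5 = 5.4
  mean(X_2) = (2 + 2 + 1 + 7 + 3) / 5 = 15/5 = 3
  mean(X_3) = (4 + 5 + 2 + 5 + 6) / 5 = 22/5 = 4.4

Step 2 — sample covariance S[i,j] = (1/(n-1)) · Σ_k (x_{k,i} - mean_i) · (x_{k,j} - mean_j), with n-1 = 4.
  S[X_1,X_1] = ((1.6)·(1.6) + (-2.4)·(-2.4) + (2.6)·(2.6) + (-1.4)·(-1.4) + (-0.4)·(-0.4)) / 4 = 17.2/4 = 4.3
  S[X_1,X_2] = ((1.6)·(-1) + (-2.4)·(-1) + (2.6)·(-2) + (-1.4)·(4) + (-0.4)·(0)) / 4 = -10/4 = -2.5
  S[X_1,X_3] = ((1.6)·(-0.4) + (-2.4)·(0.6) + (2.6)·(-2.4) + (-1.4)·(0.6) + (-0.4)·(1.6)) / 4 = -9.8/4 = -2.45
  S[X_2,X_2] = ((-1)·(-1) + (-1)·(-1) + (-2)·(-2) + (4)·(4) + (0)·(0)) / 4 = 22/4 = 5.5
  S[X_2,X_3] = ((-1)·(-0.4) + (-1)·(0.6) + (-2)·(-2.4) + (4)·(0.6) + (0)·(1.6)) / 4 = 7/4 = 1.75
  S[X_3,X_3] = ((-0.4)·(-0.4) + (0.6)·(0.6) + (-2.4)·(-2.4) + (0.6)·(0.6) + (1.6)·(1.6)) / 4 = 9.2/4 = 2.3

S is symmetric (S[j,i] = S[i,j]). Assembling:

S = [[4.3, -2.5, -2.45],
 [-2.5, 5.5, 1.75],
 [-2.45, 1.75, 2.3]]


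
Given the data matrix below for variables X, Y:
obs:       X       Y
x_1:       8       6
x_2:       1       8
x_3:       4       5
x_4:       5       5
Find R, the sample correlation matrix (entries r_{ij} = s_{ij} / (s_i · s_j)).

Step 1 — column means:
  mean(X) = (8 + 1 + 4 + 5) / 4 = 18/4 = 4.5
  mean(Y) = (6 + 8 + 5 + 5) / 4 = 24/4 = 6

Step 2 — sample variances and covariances s[i,j] = (1/(n-1)) · Σ_k (x_{k,i} - mean_i) · (x_{k,j} - mean_j), with n-1 = 3:
  s[X,X] = ((3.5)·(3.5) + (-3.5)·(-3.5) + (-0.5)·(-0.5) + (0.5)·(0.5)) / 3 = 25/3 = 8.3333
  s[X,Y] = ((3.5)·(0) + (-3.5)·(2) + (-0.5)·(-1) + (0.5)·(-1)) / 3 = -7/3 = -2.3333
  s[Y,Y] = ((0)·(0) + (2)·(2) + (-1)·(-1) + (-1)·(-1)) / 3 = 6/3 = 2
  Sample standard deviations s_i = √(s[i,i]):
  s(X) = √(8.3333) = 2.8868
  s(Y) = √(2) = 1.4142

Step 3 — r_{ij} = s_{ij} / (s_i · s_j):
  r[X,X] = 1 (diagonal).
  r[X,Y] = -2.3333 / (2.8868 · 1.4142) = -2.3333 / 4.0825 = -0.5715
  r[Y,Y] = 1 (diagonal).

R is symmetric with unit diagonal. Assembling:

R = [[1, -0.5715],
 [-0.5715, 1]]


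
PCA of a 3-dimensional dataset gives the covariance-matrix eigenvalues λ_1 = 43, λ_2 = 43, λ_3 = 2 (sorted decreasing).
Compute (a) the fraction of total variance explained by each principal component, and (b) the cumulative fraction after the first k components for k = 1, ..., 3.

Step 1 — total variance = trace(Sigma) = Σ λ_i = 43 + 43 + 2 = 88.

Step 2 — fraction explained by component i = λ_i / Σ λ:
  PC1: 43/88 = 0.4886
  PC2: 43/88 = 0.4886
  PC3: 2/88 = 0.0227

Step 3 — cumulative fraction after k components = (λ_1 + ... + λ_k) / Σ λ:
  k = 1: 43/88 = 0.4886
  k = 2: (43 + 43)/88 = 86/88 = 0.9773
  k = 3: (43 + 43 + 2)/88 = 88/88 = 1

Summary (fraction, with percent):

explained: PC1 0.4886 (48.86%), PC2 0.4886 (48.86%), PC3 0.0227 (2.27%);  cumulative: 0.4886, 0.9773, 1


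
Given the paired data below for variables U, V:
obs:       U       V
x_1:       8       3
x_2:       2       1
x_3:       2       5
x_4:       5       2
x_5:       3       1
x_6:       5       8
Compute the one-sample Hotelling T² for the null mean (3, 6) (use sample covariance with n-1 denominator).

Step 1 — sample mean vector:
  mean(U) = (8 + 2 + 2 + 5 + 3 + 5) / 6 = 25/6 = 4.1667
  mean(V) = (3 + 1 + 5 + 2 + 1 + 8) / 6 = 20/6 = 3.3333
  x̄ = (4.1667, 3.3333),  deviation x̄ - mu_0 = (4.1667, 3.3333) - (3, 6) = (1.1667, -2.6667).

Step 2 — sample covariance matrix, S[i,j] = (1/(n-1)) · Σ_k (x_{k,i} - mean_i) · (x_{k,j} - mean_j), divisor n-1 = 5:
  S[U,U] = ((3.8333)·(3.8333) + (-2.1667)·(-2.1667) + (-2.1667)·(-2.1667) + (0.8333)·(0.8333) + (-1.1667)·(-1.1667) + (0.8333)·(0.8333)) / 5 = 26.8333/5 = 5.3667
  S[U,V] = ((3.8333)·(-0.3333) + (-2.1667)·(-2.3333) + (-2.1667)·(1.6667) + (0.8333)·(-1.3333) + (-1.1667)·(-2.3333) + (0.8333)·(4.6667)) / 5 = 5.6667/5 = 1.1333
  S[V,V] = ((-0.3333)·(-0.3333) + (-2.3333)·(-2.3333) + (1.6667)·(1.6667) + (-1.3333)·(-1.3333) + (-2.3333)·(-2.3333) + (4.6667)·(4.6667)) / 5 = 37.3333/5 = 7.4667
  S = [[5.3667, 1.1333],
 [1.1333, 7.4667]].

Step 3 — invert S. det(S) = 5.3667·7.4667 - (1.1333)² = 38.7867.
  S^{-1} = (1/det) · [[d, -b], [-b, a]] = [[0.1925, -0.0292],
 [-0.0292, 0.1384]].

Step 4 — quadratic form (x̄ - mu_0)^T · S^{-1} · (x̄ - mu_0):
  S^{-1} · (x̄ - mu_0) = (0.3025, -0.4031),
  (x̄ - mu_0)^T · [...] = (1.1667)·(0.3025) + (-2.6667)·(-0.4031) = 1.4278.

Step 5 — scale by n: T² = 6 · 1.4278 = 8.5665.

T² ≈ 8.5665


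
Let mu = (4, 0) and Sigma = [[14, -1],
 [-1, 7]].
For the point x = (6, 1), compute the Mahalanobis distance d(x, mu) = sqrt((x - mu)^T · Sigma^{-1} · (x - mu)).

Step 1 — centre the observation: (x - mu) = (2, 1).

Step 2 — invert Sigma. det(Sigma) = 14·7 - (-1)² = 97.
  Sigma^{-1} = (1/det) · [[d, -b], [-b, a]] = [[0.0722, 0.0103],
 [0.0103, 0.1443]].

Step 3 — form the quadratic (x - mu)^T · Sigma^{-1} · (x - mu):
  Sigma^{-1} · (x - mu) = (0.1546, 0.1649).
  (x - mu)^T · [Sigma^{-1} · (x - mu)] = (2)·(0.1546) + (1)·(0.1649) = 0.4742.

Step 4 — take square root: d = √(0.4742) ≈ 0.6886.

d(x, mu) = √(0.4742) ≈ 0.6886


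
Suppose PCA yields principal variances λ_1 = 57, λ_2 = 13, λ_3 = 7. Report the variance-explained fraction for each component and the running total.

Step 1 — total variance = trace(Sigma) = Σ λ_i = 57 + 13 + 7 = 77.

Step 2 — fraction explained by component i = λ_i / Σ λ:
  PC1: 57/77 = 0.7403
  PC2: 13/77 = 0.1688
  PC3: 7/77 = 0.0909

Step 3 — cumulative fraction after k components = (λ_1 + ... + λ_k) / Σ λ:
  k = 1: 57/77 = 0.7403
  k = 2: (57 + 13)/77 = 70/77 = 0.9091
  k = 3: (57 + 13 + 7)/77 = 77/77 = 1

Summary (fraction, with percent):

explained: PC1 0.7403 (74.03%), PC2 0.1688 (16.88%), PC3 0.0909 (9.09%);  cumulative: 0.7403, 0.9091, 1


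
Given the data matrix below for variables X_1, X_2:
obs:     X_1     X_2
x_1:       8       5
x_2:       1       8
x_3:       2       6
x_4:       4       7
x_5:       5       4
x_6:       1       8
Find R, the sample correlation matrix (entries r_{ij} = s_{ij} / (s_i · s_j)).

Step 1 — column means:
  mean(X_1) = (8 + 1 + 2 + 4 + 5 + 1) / 6 = 21/6 = 3.5
  mean(X_2) = (5 + 8 + 6 + 7 + 4 + 8) / 6 = 38/6 = 6.3333

Step 2 — sample variances and covariances s[i,j] = (1/(n-1)) · Σ_k (x_{k,i} - mean_i) · (x_{k,j} - mean_j), with n-1 = 5:
  s[X_1,X_1] = ((4.5)·(4.5) + (-2.5)·(-2.5) + (-1.5)·(-1.5) + (0.5)·(0.5) + (1.5)·(1.5) + (-2.5)·(-2.5)) / 5 = 37.5/5 = 7.5
  s[X_1,X_2] = ((4.5)·(-1.3333) + (-2.5)·(1.6667) + (-1.5)·(-0.3333) + (0.5)·(0.6667) + (1.5)·(-2.3333) + (-2.5)·(1.6667)) / 5 = -17/5 = -3.4
  s[X_2,X_2] = ((-1.3333)·(-1.3333) + (1.6667)·(1.6667) + (-0.3333)·(-0.3333) + (0.6667)·(0.6667) + (-2.3333)·(-2.3333) + (1.6667)·(1.6667)) / 5 = 13.3333/5 = 2.6667
  Sample standard deviations s_i = √(s[i,i]):
  s(X_1) = √(7.5) = 2.7386
  s(X_2) = √(2.6667) = 1.633

Step 3 — r_{ij} = s_{ij} / (s_i · s_j):
  r[X_1,X_1] = 1 (diagonal).
  r[X_1,X_2] = -3.4 / (2.7386 · 1.633) = -3.4 / 4.4721 = -0.7603
  r[X_2,X_2] = 1 (diagonal).

R is symmetric with unit diagonal. Assembling:

R = [[1, -0.7603],
 [-0.7603, 1]]


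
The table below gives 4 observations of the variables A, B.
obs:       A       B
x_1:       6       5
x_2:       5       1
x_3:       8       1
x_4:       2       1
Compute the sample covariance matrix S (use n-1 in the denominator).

Step 1 — column means:
  mean(A) = (6 + 5 + 8 + 2) / 4 = 21/4 = 5.25
  mean(B) = (5 + 1 + 1 + 1) / 4 = 8/4 = 2

Step 2 — sample covariance S[i,j] = (1/(n-1)) · Σ_k (x_{k,i} - mean_i) · (x_{k,j} - mean_j), with n-1 = 3.
  S[A,A] = ((0.75)·(0.75) + (-0.25)·(-0.25) + (2.75)·(2.75) + (-3.25)·(-3.25)) / 3 = 18.75/3 = 6.25
  S[A,B] = ((0.75)·(3) + (-0.25)·(-1) + (2.75)·(-1) + (-3.25)·(-1)) / 3 = 3/3 = 1
  S[B,B] = ((3)·(3) + (-1)·(-1) + (-1)·(-1) + (-1)·(-1)) / 3 = 12/3 = 4

S is symmetric (S[j,i] = S[i,j]). Assembling:

S = [[6.25, 1],
 [1, 4]]


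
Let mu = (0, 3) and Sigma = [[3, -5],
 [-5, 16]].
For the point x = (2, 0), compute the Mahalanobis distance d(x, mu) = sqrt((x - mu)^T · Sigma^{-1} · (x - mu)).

Step 1 — centre the observation: (x - mu) = (2, -3).

Step 2 — invert Sigma. det(Sigma) = 3·16 - (-5)² = 23.
  Sigma^{-1} = (1/det) · [[d, -b], [-b, a]] = [[0.6957, 0.2174],
 [0.2174, 0.1304]].

Step 3 — form the quadratic (x - mu)^T · Sigma^{-1} · (x - mu):
  Sigma^{-1} · (x - mu) = (0.7391, 0.0435).
  (x - mu)^T · [Sigma^{-1} · (x - mu)] = (2)·(0.7391) + (-3)·(0.0435) = 1.3478.

Step 4 — take square root: d = √(1.3478) ≈ 1.161.

d(x, mu) = √(1.3478) ≈ 1.161


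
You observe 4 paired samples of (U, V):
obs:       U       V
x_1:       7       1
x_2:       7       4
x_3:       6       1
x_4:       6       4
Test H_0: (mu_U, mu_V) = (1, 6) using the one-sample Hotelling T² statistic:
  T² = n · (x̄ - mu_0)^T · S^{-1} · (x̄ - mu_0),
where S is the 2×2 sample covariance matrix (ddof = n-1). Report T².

Step 1 — sample mean vector:
  mean(U) = (7 + 7 + 6 + 6) / 4 = 26/4 = 6.5
  mean(V) = (1 + 4 + 1 + 4) / 4 = 10/4 = 2.5
  x̄ = (6.5, 2.5),  deviation x̄ - mu_0 = (6.5, 2.5) - (1, 6) = (5.5, -3.5).

Step 2 — sample covariance matrix, S[i,j] = (1/(n-1)) · Σ_k (x_{k,i} - mean_i) · (x_{k,j} - mean_j), divisor n-1 = 3:
  S[U,U] = ((0.5)·(0.5) + (0.5)·(0.5) + (-0.5)·(-0.5) + (-0.5)·(-0.5)) / 3 = 1/3 = 0.3333
  S[U,V] = ((0.5)·(-1.5) + (0.5)·(1.5) + (-0.5)·(-1.5) + (-0.5)·(1.5)) / 3 = 0/3 = 0
  S[V,V] = ((-1.5)·(-1.5) + (1.5)·(1.5) + (-1.5)·(-1.5) + (1.5)·(1.5)) / 3 = 9/3 = 3
  S = [[0.3333, 0],
 [0, 3]].

Step 3 — invert S. det(S) = 0.3333·3 - (0)² = 1.
  S^{-1} = (1/det) · [[d, -b], [-b, a]] = [[3, 0],
 [0, 0.3333]].

Step 4 — quadratic form (x̄ - mu_0)^T · S^{-1} · (x̄ - mu_0):
  S^{-1} · (x̄ - mu_0) = (16.5, -1.1667),
  (x̄ - mu_0)^T · [...] = (5.5)·(16.5) + (-3.5)·(-1.1667) = 94.8333.

Step 5 — scale by n: T² = 4 · 94.8333 = 379.3333.

T² ≈ 379.3333


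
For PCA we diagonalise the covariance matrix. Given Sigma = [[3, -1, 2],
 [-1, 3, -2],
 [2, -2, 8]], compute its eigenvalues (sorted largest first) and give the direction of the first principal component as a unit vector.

Step 1 — characteristic polynomial p(λ) = det(λI - Sigma) = λ³ - tr·λ² + c_1·λ - det, where tr = trace, c_1 = sum of the principal 2×2 minors, det = det(Sigma):
  tr = 3 + 3 + 8 = 14,
  c_1 = (3·3 - (-1)²) + (3·8 - (2)²) + (3·8 - (-2)²) = 8 + 20 + 20 = 48,
  det = 3·(3·8 - (-2)²) - (-1)·((-1)·8 - (-2)·(2)) + (2)·((-1)·(-2) - 3·(2)) = 3·(20) - (-1)·(-4) + (2)·(-4) = 48.
  So p(λ) = λ³ - 14λ² + 48λ - 48.
Step 2 — look for an integer root (rational root theorem: any rational root is an integer divisor of 48). Testing λ = 2:
  p(2) = 8 - 56 + 96 - 48 = 0  ✓
  Dividing out (λ - 2): p(λ) = (λ - 2)(λ² - 12λ + 24).
Step 3 — remaining eigenvalues from the quadratic λ² - 12λ + 24 = 0:
  Δ = 12² - 4·24 = 144 - 96 = 48,  λ = (12 ± √48)/2 = (12 ± 6.9282)/2 ≈ 9.4641 or 2.5359.
  Sorted: λ_1 = 9.4641,  λ_2 = 2.5359,  λ_3 = 2  (check: sum = 14 = tr ✓).

Step 4 — unit eigenvector for λ_1 ≈ 9.4641: v spans the null space of (Sigma - λ_1 I), whose rows are
  r_1 = (-6.4641, -1, 2),  r_2 = (-1, -6.4641, -2),  r_3 = (2, -2, -1.4641).
  v is orthogonal to every row, so take v ∝ r_1 × r_2 = ((-1)·(-2) - (2)·(-6.4641), (2)·(-1) - (-6.4641)·(-2), (-6.4641)·(-6.4641) - (-1)·(-1)) ≈ (14.9282, -14.9282, 40.7846).
  Let u = (14.9282, -14.9282, 40.7846).
  ||u|| = √((14.9282)² + (-14.9282)² + (40.7846)²) = √(2109.0869) ≈ 45.9248,  v_1 = u/||u|| ≈ (0.3251, -0.3251, 0.8881) (||v_1|| = 1).

λ_1 = 9.4641,  λ_2 = 2.5359,  λ_3 = 2;  v_1 ≈ (0.3251, -0.3251, 0.8881)


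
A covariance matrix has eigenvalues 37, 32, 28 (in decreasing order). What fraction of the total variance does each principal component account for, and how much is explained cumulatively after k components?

Step 1 — total variance = trace(Sigma) = Σ λ_i = 37 + 32 + 28 = 97.

Step 2 — fraction explained by component i = λ_i / Σ λ:
  PC1: 37/97 = 0.3814
  PC2: 32/97 = 0.3299
  PC3: 28/97 = 0.2887

Step 3 — cumulative fraction after k components = (λ_1 + ... + λ_k) / Σ λ:
  k = 1: 37/97 = 0.3814
  k = 2: (37 + 32)/97 = 69/97 = 0.7113
  k = 3: (37 + 32 + 28)/97 = 97/97 = 1

Summary (fraction, with percent):

explained: PC1 0.3814 (38.14%), PC2 0.3299 (32.99%), PC3 0.2887 (28.87%);  cumulative: 0.3814, 0.7113, 1


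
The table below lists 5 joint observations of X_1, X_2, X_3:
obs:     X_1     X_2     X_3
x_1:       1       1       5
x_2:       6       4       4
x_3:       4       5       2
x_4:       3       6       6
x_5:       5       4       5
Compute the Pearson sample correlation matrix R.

Step 1 — column means:
  mean(X_1) = (1 + 6 + 4 + 3 + 5) / 5 = 19/5 = 3.8
  mean(X_2) = (1 + 4 + 5 + 6 + 4) / 5 = 20/5 = 4
  mean(X_3) = (5 + 4 + 2 + 6 + 5) / 5 = 22/5 = 4.4

Step 2 — sample variances and covariances s[i,j] = (1/(n-1)) · Σ_k (x_{k,i} - mean_i) · (x_{k,j} - mean_j), with n-1 = 4:
  s[X_1,X_1] = ((-2.8)·(-2.8) + (2.2)·(2.2) + (0.2)·(0.2) + (-0.8)·(-0.8) + (1.2)·(1.2)) / 4 = 14.8/4 = 3.7
  s[X_1,X_2] = ((-2.8)·(-3) + (2.2)·(0) + (0.2)·(1) + (-0.8)·(2) + (1.2)·(0)) / 4 = 7/4 = 1.75
  s[X_1,X_3] = ((-2.8)·(0.6) + (2.2)·(-0.4) + (0.2)·(-2.4) + (-0.8)·(1.6) + (1.2)·(0.6)) / 4 = -3.6/4 = -0.9
  s[X_2,X_2] = ((-3)·(-3) + (0)·(0) + (1)·(1) + (2)·(2) + (0)·(0)) / 4 = 14/4 = 3.5
  s[X_2,X_3] = ((-3)·(0.6) + (0)·(-0.4) + (1)·(-2.4) + (2)·(1.6) + (0)·(0.6)) / 4 = -1/4 = -0.25
  s[X_3,X_3] = ((0.6)·(0.6) + (-0.4)·(-0.4) + (-2.4)·(-2.4) + (1.6)·(1.6) + (0.6)·(0.6)) / 4 = 9.2/4 = 2.3
  Sample standard deviations s_i = √(s[i,i]):
  s(X_1) = √(3.7) = 1.9235
  s(X_2) = √(3.5) = 1.8708
  s(X_3) = √(2.3) = 1.5166

Step 3 — r_{ij} = s_{ij} / (s_i · s_j):
  r[X_1,X_1] = 1 (diagonal).
  r[X_1,X_2] = 1.75 / (1.9235 · 1.8708) = 1.75 / 3.5986 = 0.4863
  r[X_1,X_3] = -0.9 / (1.9235 · 1.5166) = -0.9 / 2.9172 = -0.3085
  r[X_2,X_2] = 1 (diagonal).
  r[X_2,X_3] = -0.25 / (1.8708 · 1.5166) = -0.25 / 2.8373 = -0.0881
  r[X_3,X_3] = 1 (diagonal).

R is symmetric with unit diagonal. Assembling:

R = [[1, 0.4863, -0.3085],
 [0.4863, 1, -0.0881],
 [-0.3085, -0.0881, 1]]


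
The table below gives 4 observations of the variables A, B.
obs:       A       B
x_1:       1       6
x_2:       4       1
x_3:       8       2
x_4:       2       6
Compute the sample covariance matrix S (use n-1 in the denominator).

Step 1 — column means:
  mean(A) = (1 + 4 + 8 + 2) / 4 = 15/4 = 3.75
  mean(B) = (6 + 1 + 2 + 6) / 4 = 15/4 = 3.75

Step 2 — sample covariance S[i,j] = (1/(n-1)) · Σ_k (x_{k,i} - mean_i) · (x_{k,j} - mean_j), with n-1 = 3.
  S[A,A] = ((-2.75)·(-2.75) + (0.25)·(0.25) + (4.25)·(4.25) + (-1.75)·(-1.75)) / 3 = 28.75/3 = 9.5833
  S[A,B] = ((-2.75)·(2.25) + (0.25)·(-2.75) + (4.25)·(-1.75) + (-1.75)·(2.25)) / 3 = -18.25/3 = -6.0833
  S[B,B] = ((2.25)·(2.25) + (-2.75)·(-2.75) + (-1.75)·(-1.75) + (2.25)·(2.25)) / 3 = 20.75/3 = 6.9167

S is symmetric (S[j,i] = S[i,j]). Assembling:

S = [[9.5833, -6.0833],
 [-6.0833, 6.9167]]


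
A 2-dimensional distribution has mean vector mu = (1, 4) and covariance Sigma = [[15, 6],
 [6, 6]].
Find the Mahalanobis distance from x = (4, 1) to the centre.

Step 1 — centre the observation: (x - mu) = (3, -3).

Step 2 — invert Sigma. det(Sigma) = 15·6 - (6)² = 54.
  Sigma^{-1} = (1/det) · [[d, -b], [-b, a]] = [[0.1111, -0.1111],
 [-0.1111, 0.2778]].

Step 3 — form the quadratic (x - mu)^T · Sigma^{-1} · (x - mu):
  Sigma^{-1} · (x - mu) = (0.6667, -1.1667).
  (x - mu)^T · [Sigma^{-1} · (x - mu)] = (3)·(0.6667) + (-3)·(-1.1667) = 5.5.

Step 4 — take square root: d = √(5.5) ≈ 2.3452.

d(x, mu) = √(5.5) ≈ 2.3452


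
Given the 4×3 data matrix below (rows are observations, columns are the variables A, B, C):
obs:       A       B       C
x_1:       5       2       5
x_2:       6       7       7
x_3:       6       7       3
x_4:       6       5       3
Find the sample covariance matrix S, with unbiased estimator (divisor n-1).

Step 1 — column means:
  mean(A) = (5 + 6 + 6 + 6) / 4 = 23/4 = 5.75
  mean(B) = (2 + 7 + 7 + 5) / 4 = 21/4 = 5.25
  mean(C) = (5 + 7 + 3 + 3) / 4 = 18/4 = 4.5

Step 2 — sample covariance S[i,j] = (1/(n-1)) · Σ_k (x_{k,i} - mean_i) · (x_{k,j} - mean_j), with n-1 = 3.
  S[A,A] = ((-0.75)·(-0.75) + (0.25)·(0.25) + (0.25)·(0.25) + (0.25)·(0.25)) / 3 = 0.75/3 = 0.25
  S[A,B] = ((-0.75)·(-3.25) + (0.25)·(1.75) + (0.25)·(1.75) + (0.25)·(-0.25)) / 3 = 3.25/3 = 1.0833
  S[A,C] = ((-0.75)·(0.5) + (0.25)·(2.5) + (0.25)·(-1.5) + (0.25)·(-1.5)) / 3 = -0.5/3 = -0.1667
  S[B,B] = ((-3.25)·(-3.25) + (1.75)·(1.75) + (1.75)·(1.75) + (-0.25)·(-0.25)) / 3 = 16.75/3 = 5.5833
  S[B,C] = ((-3.25)·(0.5) + (1.75)·(2.5) + (1.75)·(-1.5) + (-0.25)·(-1.5)) / 3 = 0.5/3 = 0.1667
  S[C,C] = ((0.5)·(0.5) + (2.5)·(2.5) + (-1.5)·(-1.5) + (-1.5)·(-1.5)) / 3 = 11/3 = 3.6667

S is symmetric (S[j,i] = S[i,j]). Assembling:

S = [[0.25, 1.0833, -0.1667],
 [1.0833, 5.5833, 0.1667],
 [-0.1667, 0.1667, 3.6667]]


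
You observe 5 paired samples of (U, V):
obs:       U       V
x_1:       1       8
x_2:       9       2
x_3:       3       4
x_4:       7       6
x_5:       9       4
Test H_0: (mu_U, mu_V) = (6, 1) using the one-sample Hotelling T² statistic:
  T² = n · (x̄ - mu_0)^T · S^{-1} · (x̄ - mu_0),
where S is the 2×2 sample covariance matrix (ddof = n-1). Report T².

Step 1 — sample mean vector:
  mean(U) = (1 + 9 + 3 + 7 + 9) / 5 = 29/5 = 5.8
  mean(V) = (8 + 2 + 4 + 6 + 4) / 5 = 24/5 = 4.8
  x̄ = (5.8, 4.8),  deviation x̄ - mu_0 = (5.8, 4.8) - (6, 1) = (-0.2, 3.8).

Step 2 — sample covariance matrix, S[i,j] = (1/(n-1)) · Σ_k (x_{k,i} - mean_i) · (x_{k,j} - mean_j), divisor n-1 = 4:
  S[U,U] = ((-4.8)·(-4.8) + (3.2)·(3.2) + (-2.8)·(-2.8) + (1.2)·(1.2) + (3.2)·(3.2)) / 4 = 52.8/4 = 13.2
  S[U,V] = ((-4.8)·(3.2) + (3.2)·(-2.8) + (-2.8)·(-0.8) + (1.2)·(1.2) + (3.2)·(-0.8)) / 4 = -23.2/4 = -5.8
  S[V,V] = ((3.2)·(3.2) + (-2.8)·(-2.8) + (-0.8)·(-0.8) + (1.2)·(1.2) + (-0.8)·(-0.8)) / 4 = 20.8/4 = 5.2
  S = [[13.2, -5.8],
 [-5.8, 5.2]].

Step 3 — invert S. det(S) = 13.2·5.2 - (-5.8)² = 35.
  S^{-1} = (1/det) · [[d, -b], [-b, a]] = [[0.1486, 0.1657],
 [0.1657, 0.3771]].

Step 4 — quadratic form (x̄ - mu_0)^T · S^{-1} · (x̄ - mu_0):
  S^{-1} · (x̄ - mu_0) = (0.6, 1.4),
  (x̄ - mu_0)^T · [...] = (-0.2)·(0.6) + (3.8)·(1.4) = 5.2.

Step 5 — scale by n: T² = 5 · 5.2 = 26.

T² ≈ 26


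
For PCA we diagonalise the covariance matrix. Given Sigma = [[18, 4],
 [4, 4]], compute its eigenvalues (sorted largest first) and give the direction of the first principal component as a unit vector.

Step 1 — characteristic polynomial of 2×2 Sigma:
  det(Sigma - λI) = λ² - trace · λ + det = 0.
  trace = 18 + 4 = 22, det = 18·4 - (4)² = 56.
Step 2 — discriminant:
  Δ = trace² - 4·det = 484 - 224 = 260.
Step 3 — eigenvalues:
  λ = (trace ± √Δ)/2 = (22 ± 16.1245)/2,
  λ_1 = 19.0623,  λ_2 = 2.9377.

Step 4 — unit eigenvector for λ_1: solve (Sigma - λ_1 I)v = 0. First row:
  (18 - 19.0623)·v_x + (4)·v_y = 0, i.e. (-1.0623)·v_x + (4)·v_y = 0,
  so v ∝ (b, λ_1 - a) = (4, 1.0623) = u.
  ||u|| = √((4)² + (1.0623)²) = √(17.1284) ≈ 4.1386,
  v_1 = u/||u|| ≈ (0.9665, 0.2567) (||v_1|| = 1).

λ_1 = 19.0623,  λ_2 = 2.9377;  v_1 ≈ (0.9665, 0.2567)


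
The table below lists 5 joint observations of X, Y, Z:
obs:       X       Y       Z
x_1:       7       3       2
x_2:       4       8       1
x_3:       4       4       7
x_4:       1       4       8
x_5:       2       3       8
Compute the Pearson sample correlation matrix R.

Step 1 — column means:
  mean(X) = (7 + 4 + 4 + 1 + 2) / 5 = 18/5 = 3.6
  mean(Y) = (3 + 8 + 4 + 4 + 3) / 5 = 22/5 = 4.4
  mean(Z) = (2 + 1 + 7 + 8 + 8) / 5 = 26/5 = 5.2

Step 2 — sample variances and covariances s[i,j] = (1/(n-1)) · Σ_k (x_{k,i} - mean_i) · (x_{k,j} - mean_j), with n-1 = 4:
  s[X,X] = ((3.4)·(3.4) + (0.4)·(0.4) + (0.4)·(0.4) + (-2.6)·(-2.6) + (-1.6)·(-1.6)) / 4 = 21.2/4 = 5.3
  s[X,Y] = ((3.4)·(-1.4) + (0.4)·(3.6) + (0.4)·(-0.4) + (-2.6)·(-0.4) + (-1.6)·(-1.4)) / 4 = -0.2/4 = -0.05
  s[X,Z] = ((3.4)·(-3.2) + (0.4)·(-4.2) + (0.4)·(1.8) + (-2.6)·(2.8) + (-1.6)·(2.8)) / 4 = -23.6/4 = -5.9
  s[Y,Y] = ((-1.4)·(-1.4) + (3.6)·(3.6) + (-0.4)·(-0.4) + (-0.4)·(-0.4) + (-1.4)·(-1.4)) / 4 = 17.2/4 = 4.3
  s[Y,Z] = ((-1.4)·(-3.2) + (3.6)·(-4.2) + (-0.4)·(1.8) + (-0.4)·(2.8) + (-1.4)·(2.8)) / 4 = -16.4/4 = -4.1
  s[Z,Z] = ((-3.2)·(-3.2) + (-4.2)·(-4.2) + (1.8)·(1.8) + (2.8)·(2.8) + (2.8)·(2.8)) / 4 = 46.8/4 = 11.7
  Sample standard deviations s_i = √(s[i,i]):
  s(X) = √(5.3) = 2.3022
  s(Y) = √(4.3) = 2.0736
  s(Z) = √(11.7) = 3.4205

Step 3 — r_{ij} = s_{ij} / (s_i · s_j):
  r[X,X] = 1 (diagonal).
  r[X,Y] = -0.05 / (2.3022 · 2.0736) = -0.05 / 4.7739 = -0.0105
  r[X,Z] = -5.9 / (2.3022 · 3.4205) = -5.9 / 7.8746 = -0.7492
  r[Y,Y] = 1 (diagonal).
  r[Y,Z] = -4.1 / (2.0736 · 3.4205) = -4.1 / 7.093 = -0.578
  r[Z,Z] = 1 (diagonal).

R is symmetric with unit diagonal. Assembling:

R = [[1, -0.0105, -0.7492],
 [-0.0105, 1, -0.578],
 [-0.7492, -0.578, 1]]


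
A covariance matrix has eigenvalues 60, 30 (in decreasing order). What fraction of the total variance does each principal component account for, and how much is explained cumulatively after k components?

Step 1 — total variance = trace(Sigma) = Σ λ_i = 60 + 30 = 90.

Step 2 — fraction explained by component i = λ_i / Σ λ:
  PC1: 60/90 = 0.6667
  PC2: 30/90 = 0.3333

Step 3 — cumulative fraction after k components = (λ_1 + ... + λ_k) / Σ λ:
  k = 1: 60/90 = 0.6667
  k = 2: (60 + 30)/90 = 90/90 = 1

Summary (fraction, with percent):

explained: PC1 0.6667 (66.67%), PC2 0.3333 (33.33%);  cumulative: 0.6667, 1


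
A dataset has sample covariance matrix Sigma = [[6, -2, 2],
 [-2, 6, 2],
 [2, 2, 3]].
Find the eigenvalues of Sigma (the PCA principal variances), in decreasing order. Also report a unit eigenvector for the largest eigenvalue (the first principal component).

Step 1 — characteristic polynomial p(λ) = det(λI - Sigma) = λ³ - tr·λ² + c_1·λ - det, where tr = trace, c_1 = sum of the principal 2×2 minors, det = det(Sigma):
  tr = 6 + 6 + 3 = 15,
  c_1 = (6·6 - (-2)²) + (6·3 - (2)²) + (6·3 - (2)²) = 32 + 14 + 14 = 60,
  det = 6·(6·3 - (2)²) - (-2)·((-2)·3 - (2)·(2)) + (2)·((-2)·(2) - 6·(2)) = 6·(14) - (-2)·(-10) + (2)·(-16) = 32.
  So p(λ) = λ³ - 15λ² + 60λ - 32.
Step 2 — look for an integer root (rational root theorem: any rational root is an integer divisor of 32). Testing λ = 8:
  p(8) = 512 - 960 + 480 - 32 = 0  ✓
  Dividing out (λ - 8): p(λ) = (λ - 8)(λ² - 7λ + 4).
Step 3 — remaining eigenvalues from the quadratic λ² - 7λ + 4 = 0:
  Δ = 7² - 4·4 = 49 - 16 = 33,  λ = (7 ± √33)/2 = (7 ± 5.7446)/2 ≈ 6.3723 or 0.6277.
  Sorted: λ_1 = 8,  λ_2 = 6.3723,  λ_3 = 0.6277  (check: sum = 15 = tr ✓).

Step 4 — unit eigenvector for λ_1 = 8: v spans the null space of (Sigma - λ_1 I), whose rows are
  r_1 = (-2, -2, 2),  r_2 = (-2, -2, 2),  r_3 = (2, 2, -5).
  v is orthogonal to every row, so take v ∝ r_1 × r_3 = ((-2)·(-5) - (2)·(2), (2)·(2) - (-2)·(-5), (-2)·(2) - (-2)·(2)) = (6, -6, 0).
  Rescale (divide by 6): u = (1, -1, 0).
  ||u|| = √((1)² + (-1)² + (0)²) = √(2) ≈ 1.4142,  v_1 = u/||u|| ≈ (0.7071, -0.7071, 0) (||v_1|| = 1).

λ_1 = 8,  λ_2 = 6.3723,  λ_3 = 0.6277;  v_1 ≈ (0.7071, -0.7071, 0)


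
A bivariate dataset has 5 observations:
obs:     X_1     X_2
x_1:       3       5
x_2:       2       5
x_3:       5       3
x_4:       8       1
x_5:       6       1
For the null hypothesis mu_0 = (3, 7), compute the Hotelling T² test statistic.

Step 1 — sample mean vector:
  mean(X_1) = (3 + 2 + 5 + 8 + 6) / 5 = 24/5 = 4.8
  mean(X_2) = (5 + 5 + 3 + 1 + 1) / 5 = 15/5 = 3
  x̄ = (4.8, 3),  deviation x̄ - mu_0 = (4.8, 3) - (3, 7) = (1.8, -4).

Step 2 — sample covariance matrix, S[i,j] = (1/(n-1)) · Σ_k (x_{k,i} - mean_i) · (x_{k,j} - mean_j), divisor n-1 = 4:
  S[X_1,X_1] = ((-1.8)·(-1.8) + (-2.8)·(-2.8) + (0.2)·(0.2) + (3.2)·(3.2) + (1.2)·(1.2)) / 4 = 22.8/4 = 5.7
  S[X_1,X_2] = ((-1.8)·(2) + (-2.8)·(2) + (0.2)·(0) + (3.2)·(-2) + (1.2)·(-2)) / 4 = -18/4 = -4.5
  S[X_2,X_2] = ((2)·(2) + (2)·(2) + (0)·(0) + (-2)·(-2) + (-2)·(-2)) / 4 = 16/4 = 4
  S = [[5.7, -4.5],
 [-4.5, 4]].

Step 3 — invert S. det(S) = 5.7·4 - (-4.5)² = 2.55.
  S^{-1} = (1/det) · [[d, -b], [-b, a]] = [[1.5686, 1.7647],
 [1.7647, 2.2353]].

Step 4 — quadratic form (x̄ - mu_0)^T · S^{-1} · (x̄ - mu_0):
  S^{-1} · (x̄ - mu_0) = (-4.2353, -5.7647),
  (x̄ - mu_0)^T · [...] = (1.8)·(-4.2353) + (-4)·(-5.7647) = 15.4353.

Step 5 — scale by n: T² = 5 · 15.4353 = 77.1765.

T² ≈ 77.1765


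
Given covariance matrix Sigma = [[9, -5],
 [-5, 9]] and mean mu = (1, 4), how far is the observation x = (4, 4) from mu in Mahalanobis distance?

Step 1 — centre the observation: (x - mu) = (3, 0).

Step 2 — invert Sigma. det(Sigma) = 9·9 - (-5)² = 56.
  Sigma^{-1} = (1/det) · [[d, -b], [-b, a]] = [[0.1607, 0.0893],
 [0.0893, 0.1607]].

Step 3 — form the quadratic (x - mu)^T · Sigma^{-1} · (x - mu):
  Sigma^{-1} · (x - mu) = (0.4821, 0.2679).
  (x - mu)^T · [Sigma^{-1} · (x - mu)] = (3)·(0.4821) + (0)·(0.2679) = 1.4464.

Step 4 — take square root: d = √(1.4464) ≈ 1.2027.

d(x, mu) = √(1.4464) ≈ 1.2027


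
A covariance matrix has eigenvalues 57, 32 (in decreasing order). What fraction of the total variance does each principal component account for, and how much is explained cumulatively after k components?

Step 1 — total variance = trace(Sigma) = Σ λ_i = 57 + 32 = 89.

Step 2 — fraction explained by component i = λ_i / Σ λ:
  PC1: 57/89 = 0.6404
  PC2: 32/89 = 0.3596

Step 3 — cumulative fraction after k components = (λ_1 + ... + λ_k) / Σ λ:
  k = 1: 57/89 = 0.6404
  k = 2: (57 + 32)/89 = 89/89 = 1

Summary (fraction, with percent):

explained: PC1 0.6404 (64.04%), PC2 0.3596 (35.96%);  cumulative: 0.6404, 1


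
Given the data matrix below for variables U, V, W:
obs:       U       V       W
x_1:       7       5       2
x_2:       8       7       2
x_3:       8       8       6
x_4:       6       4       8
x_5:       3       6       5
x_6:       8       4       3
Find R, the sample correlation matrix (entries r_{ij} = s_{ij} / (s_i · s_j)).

Step 1 — column means:
  mean(U) = (7 + 8 + 8 + 6 + 3 + 8) / 6 = 40/6 = 6.6667
  mean(V) = (5 + 7 + 8 + 4 + 6 + 4) / 6 = 34/6 = 5.6667
  mean(W) = (2 + 2 + 6 + 8 + 5 + 3) / 6 = 26/6 = 4.3333

Step 2 — sample variances and covariances s[i,j] = (1/(n-1)) · Σ_k (x_{k,i} - mean_i) · (x_{k,j} - mean_j), with n-1 = 5:
  s[U,U] = ((0.3333)·(0.3333) + (1.3333)·(1.3333) + (1.3333)·(1.3333) + (-0.6667)·(-0.6667) + (-3.6667)·(-3.6667) + (1.3333)·(1.3333)) / 5 = 19.3333/5 = 3.8667
  s[U,V] = ((0.3333)·(-0.6667) + (1.3333)·(1.3333) + (1.3333)·(2.3333) + (-0.6667)·(-1.6667) + (-3.6667)·(0.3333) + (1.3333)·(-1.6667)) / 5 = 2.3333/5 = 0.4667
  s[U,W] = ((0.3333)·(-2.3333) + (1.3333)·(-2.3333) + (1.3333)·(1.6667) + (-0.6667)·(3.6667) + (-3.6667)·(0.6667) + (1.3333)·(-1.3333)) / 5 = -8.3333/5 = -1.6667
  s[V,V] = ((-0.6667)·(-0.6667) + (1.3333)·(1.3333) + (2.3333)·(2.3333) + (-1.6667)·(-1.6667) + (0.3333)·(0.3333) + (-1.6667)·(-1.6667)) / 5 = 13.3333/5 = 2.6667
  s[V,W] = ((-0.6667)·(-2.3333) + (1.3333)·(-2.3333) + (2.3333)·(1.6667) + (-1.6667)·(3.6667) + (0.3333)·(0.6667) + (-1.6667)·(-1.3333)) / 5 = -1.3333/5 = -0.2667
  s[W,W] = ((-2.3333)·(-2.3333) + (-2.3333)·(-2.3333) + (1.6667)·(1.6667) + (3.6667)·(3.6667) + (0.6667)·(0.6667) + (-1.3333)·(-1.3333)) / 5 = 29.3333/5 = 5.8667
  Sample standard deviations s_i = √(s[i,i]):
  s(U) = √(3.8667) = 1.9664
  s(V) = √(2.6667) = 1.633
  s(W) = √(5.8667) = 2.4221

Step 3 — r_{ij} = s_{ij} / (s_i · s_j):
  r[U,U] = 1 (diagonal).
  r[U,V] = 0.4667 / (1.9664 · 1.633) = 0.4667 / 3.2111 = 0.1453
  r[U,W] = -1.6667 / (1.9664 · 2.4221) = -1.6667 / 4.7628 = -0.3499
  r[V,V] = 1 (diagonal).
  r[V,W] = -0.2667 / (1.633 · 2.4221) = -0.2667 / 3.9553 = -0.0674
  r[W,W] = 1 (diagonal).

R is symmetric with unit diagonal. Assembling:

R = [[1, 0.1453, -0.3499],
 [0.1453, 1, -0.0674],
 [-0.3499, -0.0674, 1]]


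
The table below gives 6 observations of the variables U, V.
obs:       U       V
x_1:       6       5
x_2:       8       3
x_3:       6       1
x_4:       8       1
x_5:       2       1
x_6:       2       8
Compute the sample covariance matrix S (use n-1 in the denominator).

Step 1 — column means:
  mean(U) = (6 + 8 + 6 + 8 + 2 + 2) / 6 = 32/6 = 5.3333
  mean(V) = (5 + 3 + 1 + 1 + 1 + 8) / 6 = 19/6 = 3.1667

Step 2 — sample covariance S[i,j] = (1/(n-1)) · Σ_k (x_{k,i} - mean_i) · (x_{k,j} - mean_j), with n-1 = 5.
  S[U,U] = ((0.6667)·(0.6667) + (2.6667)·(2.6667) + (0.6667)·(0.6667) + (2.6667)·(2.6667) + (-3.3333)·(-3.3333) + (-3.3333)·(-3.3333)) / 5 = 37.3333/5 = 7.4667
  S[U,V] = ((0.6667)·(1.8333) + (2.6667)·(-0.1667) + (0.6667)·(-2.1667) + (2.6667)·(-2.1667) + (-3.3333)·(-2.1667) + (-3.3333)·(4.8333)) / 5 = -15.3333/5 = -3.0667
  S[V,V] = ((1.8333)·(1.8333) + (-0.1667)·(-0.1667) + (-2.1667)·(-2.1667) + (-2.1667)·(-2.1667) + (-2.1667)·(-2.1667) + (4.8333)·(4.8333)) / 5 = 40.8333/5 = 8.1667

S is symmetric (S[j,i] = S[i,j]). Assembling:

S = [[7.4667, -3.0667],
 [-3.0667, 8.1667]]


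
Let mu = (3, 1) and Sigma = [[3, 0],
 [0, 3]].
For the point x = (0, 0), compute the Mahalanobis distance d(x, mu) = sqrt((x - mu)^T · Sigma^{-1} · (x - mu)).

Step 1 — centre the observation: (x - mu) = (-3, -1).

Step 2 — invert Sigma. det(Sigma) = 3·3 - (0)² = 9.
  Sigma^{-1} = (1/det) · [[d, -b], [-b, a]] = [[0.3333, 0],
 [0, 0.3333]].

Step 3 — form the quadratic (x - mu)^T · Sigma^{-1} · (x - mu):
  Sigma^{-1} · (x - mu) = (-1, -0.3333).
  (x - mu)^T · [Sigma^{-1} · (x - mu)] = (-3)·(-1) + (-1)·(-0.3333) = 3.3333.

Step 4 — take square root: d = √(3.3333) ≈ 1.8257.

d(x, mu) = √(3.3333) ≈ 1.8257


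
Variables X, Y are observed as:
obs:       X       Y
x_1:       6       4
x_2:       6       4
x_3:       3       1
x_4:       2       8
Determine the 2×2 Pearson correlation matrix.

Step 1 — column means:
  mean(X) = (6 + 6 + 3 + 2) / 4 = 17/4 = 4.25
  mean(Y) = (4 + 4 + 1 + 8) / 4 = 17/4 = 4.25

Step 2 — sample variances and covariances s[i,j] = (1/(n-1)) · Σ_k (x_{k,i} - mean_i) · (x_{k,j} - mean_j), with n-1 = 3:
  s[X,X] = ((1.75)·(1.75) + (1.75)·(1.75) + (-1.25)·(-1.25) + (-2.25)·(-2.25)) / 3 = 12.75/3 = 4.25
  s[X,Y] = ((1.75)·(-0.25) + (1.75)·(-0.25) + (-1.25)·(-3.25) + (-2.25)·(3.75)) / 3 = -5.25/3 = -1.75
  s[Y,Y] = ((-0.25)·(-0.25) + (-0.25)·(-0.25) + (-3.25)·(-3.25) + (3.75)·(3.75)) / 3 = 24.75/3 = 8.25
  Sample standard deviations s_i = √(s[i,i]):
  s(X) = √(4.25) = 2.0616
  s(Y) = √(8.25) = 2.8723

Step 3 — r_{ij} = s_{ij} / (s_i · s_j):
  r[X,X] = 1 (diagonal).
  r[X,Y] = -1.75 / (2.0616 · 2.8723) = -1.75 / 5.9214 = -0.2955
  r[Y,Y] = 1 (diagonal).

R is symmetric with unit diagonal. Assembling:

R = [[1, -0.2955],
 [-0.2955, 1]]


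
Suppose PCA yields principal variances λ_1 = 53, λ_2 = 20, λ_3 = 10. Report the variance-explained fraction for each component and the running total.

Step 1 — total variance = trace(Sigma) = Σ λ_i = 53 + 20 + 10 = 83.

Step 2 — fraction explained by component i = λ_i / Σ λ:
  PC1: 53/83 = 0.6386
  PC2: 20/83 = 0.241
  PC3: 10/83 = 0.1205

Step 3 — cumulative fraction after k components = (λ_1 + ... + λ_k) / Σ λ:
  k = 1: 53/83 = 0.6386
  k = 2: (53 + 20)/83 = 73/83 = 0.8795
  k = 3: (53 + 20 + 10)/83 = 83/83 = 1

Summary (fraction, with percent):

explained: PC1 0.6386 (63.86%), PC2 0.241 (24.1%), PC3 0.1205 (12.05%);  cumulative: 0.6386, 0.8795, 1


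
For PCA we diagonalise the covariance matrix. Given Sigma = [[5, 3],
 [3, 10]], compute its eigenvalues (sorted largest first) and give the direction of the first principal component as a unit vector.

Step 1 — characteristic polynomial of 2×2 Sigma:
  det(Sigma - λI) = λ² - trace · λ + det = 0.
  trace = 5 + 10 = 15, det = 5·10 - (3)² = 41.
Step 2 — discriminant:
  Δ = trace² - 4·det = 225 - 164 = 61.
Step 3 — eigenvalues:
  λ = (trace ± √Δ)/2 = (15 ± 7.8102)/2,
  λ_1 = 11.4051,  λ_2 = 3.5949.

Step 4 — unit eigenvector for λ_1: solve (Sigma - λ_1 I)v = 0. First row:
  (5 - 11.4051)·v_x + (3)·v_y = 0, i.e. (-6.4051)·v_x + (3)·v_y = 0,
  so v ∝ (b, λ_1 - a) = (3, 6.4051) = u.
  ||u|| = √((3)² + (6.4051)²) = √(50.0256) ≈ 7.0729,
  v_1 = u/||u|| ≈ (0.4242, 0.9056) (||v_1|| = 1).

λ_1 = 11.4051,  λ_2 = 3.5949;  v_1 ≈ (0.4242, 0.9056)


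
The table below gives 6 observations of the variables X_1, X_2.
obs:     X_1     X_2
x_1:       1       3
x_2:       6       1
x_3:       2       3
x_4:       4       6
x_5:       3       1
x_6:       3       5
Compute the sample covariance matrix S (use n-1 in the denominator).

Step 1 — column means:
  mean(X_1) = (1 + 6 + 2 + 4 + 3 + 3) / 6 = 19/6 = 3.1667
  mean(X_2) = (3 + 1 + 3 + 6 + 1 + 5) / 6 = 19/6 = 3.1667

Step 2 — sample covariance S[i,j] = (1/(n-1)) · Σ_k (x_{k,i} - mean_i) · (x_{k,j} - mean_j), with n-1 = 5.
  S[X_1,X_1] = ((-2.1667)·(-2.1667) + (2.8333)·(2.8333) + (-1.1667)·(-1.1667) + (0.8333)·(0.8333) + (-0.1667)·(-0.1667) + (-0.1667)·(-0.1667)) / 5 = 14.8333/5 = 2.9667
  S[X_1,X_2] = ((-2.1667)·(-0.1667) + (2.8333)·(-2.1667) + (-1.1667)·(-0.1667) + (0.8333)·(2.8333) + (-0.1667)·(-2.1667) + (-0.1667)·(1.8333)) / 5 = -3.1667/5 = -0.6333
  S[X_2,X_2] = ((-0.1667)·(-0.1667) + (-2.1667)·(-2.1667) + (-0.1667)·(-0.1667) + (2.8333)·(2.8333) + (-2.1667)·(-2.1667) + (1.8333)·(1.8333)) / 5 = 20.8333/5 = 4.1667

S is symmetric (S[j,i] = S[i,j]). Assembling:

S = [[2.9667, -0.6333],
 [-0.6333, 4.1667]]


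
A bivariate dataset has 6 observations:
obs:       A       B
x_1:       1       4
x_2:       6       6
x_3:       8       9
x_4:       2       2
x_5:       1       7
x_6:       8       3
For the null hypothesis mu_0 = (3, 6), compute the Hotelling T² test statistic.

Step 1 — sample mean vector:
  mean(A) = (1 + 6 + 8 + 2 + 1 + 8) / 6 = 26/6 = 4.3333
  mean(B) = (4 + 6 + 9 + 2 + 7 + 3) / 6 = 31/6 = 5.1667
  x̄ = (4.3333, 5.1667),  deviation x̄ - mu_0 = (4.3333, 5.1667) - (3, 6) = (1.3333, -0.8333).

Step 2 — sample covariance matrix, S[i,j] = (1/(n-1)) · Σ_k (x_{k,i} - mean_i) · (x_{k,j} - mean_j), divisor n-1 = 5:
  S[A,A] = ((-3.3333)·(-3.3333) + (1.6667)·(1.6667) + (3.6667)·(3.6667) + (-2.3333)·(-2.3333) + (-3.3333)·(-3.3333) + (3.6667)·(3.6667)) / 5 = 57.3333/5 = 11.4667
  S[A,B] = ((-3.3333)·(-1.1667) + (1.6667)·(0.8333) + (3.6667)·(3.8333) + (-2.3333)·(-3.1667) + (-3.3333)·(1.8333) + (3.6667)·(-2.1667)) / 5 = 12.6667/5 = 2.5333
  S[B,B] = ((-1.1667)·(-1.1667) + (0.8333)·(0.8333) + (3.8333)·(3.8333) + (-3.1667)·(-3.1667) + (1.8333)·(1.8333) + (-2.1667)·(-2.1667)) / 5 = 34.8333/5 = 6.9667
  S = [[11.4667, 2.5333],
 [2.5333, 6.9667]].

Step 3 — invert S. det(S) = 11.4667·6.9667 - (2.5333)² = 73.4667.
  S^{-1} = (1/det) · [[d, -b], [-b, a]] = [[0.0948, -0.0345],
 [-0.0345, 0.1561]].

Step 4 — quadratic form (x̄ - mu_0)^T · S^{-1} · (x̄ - mu_0):
  S^{-1} · (x̄ - mu_0) = (0.1552, -0.176),
  (x̄ - mu_0)^T · [...] = (1.3333)·(0.1552) + (-0.8333)·(-0.176) = 0.3536.

Step 5 — scale by n: T² = 6 · 0.3536 = 2.1216.

T² ≈ 2.1216


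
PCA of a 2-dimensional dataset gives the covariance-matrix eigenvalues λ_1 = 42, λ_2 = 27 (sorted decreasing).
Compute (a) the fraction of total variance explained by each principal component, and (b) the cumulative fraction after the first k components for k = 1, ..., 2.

Step 1 — total variance = trace(Sigma) = Σ λ_i = 42 + 27 = 69.

Step 2 — fraction explained by component i = λ_i / Σ λ:
  PC1: 42/69 = 0.6087
  PC2: 27/69 = 0.3913

Step 3 — cumulative fraction after k components = (λ_1 + ... + λ_k) / Σ λ:
  k = 1: 42/69 = 0.6087
  k = 2: (42 + 27)/69 = 69/69 = 1

Summary (fraction, with percent):

explained: PC1 0.6087 (60.87%), PC2 0.3913 (39.13%);  cumulative: 0.6087, 1


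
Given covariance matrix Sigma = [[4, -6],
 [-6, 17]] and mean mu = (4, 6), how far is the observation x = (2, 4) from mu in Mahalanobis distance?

Step 1 — centre the observation: (x - mu) = (-2, -2).

Step 2 — invert Sigma. det(Sigma) = 4·17 - (-6)² = 32.
  Sigma^{-1} = (1/det) · [[d, -b], [-b, a]] = [[0.5312, 0.1875],
 [0.1875, 0.125]].

Step 3 — form the quadratic (x - mu)^T · Sigma^{-1} · (x - mu):
  Sigma^{-1} · (x - mu) = (-1.4375, -0.625).
  (x - mu)^T · [Sigma^{-1} · (x - mu)] = (-2)·(-1.4375) + (-2)·(-0.625) = 4.125.

Step 4 — take square root: d = √(4.125) ≈ 2.031.

d(x, mu) = √(4.125) ≈ 2.031


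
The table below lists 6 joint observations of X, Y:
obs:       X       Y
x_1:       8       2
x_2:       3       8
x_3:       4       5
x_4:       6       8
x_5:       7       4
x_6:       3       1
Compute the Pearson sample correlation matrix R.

Step 1 — column means:
  mean(X) = (8 + 3 + 4 + 6 + 7 + 3) / 6 = 31/6 = 5.1667
  mean(Y) = (2 + 8 + 5 + 8 + 4 + 1) / 6 = 28/6 = 4.6667

Step 2 — sample variances and covariances s[i,j] = (1/(n-1)) · Σ_k (x_{k,i} - mean_i) · (x_{k,j} - mean_j), with n-1 = 5:
  s[X,X] = ((2.8333)·(2.8333) + (-2.1667)·(-2.1667) + (-1.1667)·(-1.1667) + (0.8333)·(0.8333) + (1.8333)·(1.8333) + (-2.1667)·(-2.1667)) / 5 = 22.8333/5 = 4.5667
  s[X,Y] = ((2.8333)·(-2.6667) + (-2.1667)·(3.3333) + (-1.1667)·(0.3333) + (0.8333)·(3.3333) + (1.8333)·(-0.6667) + (-2.1667)·(-3.6667)) / 5 = -5.6667/5 = -1.1333
  s[Y,Y] = ((-2.6667)·(-2.6667) + (3.3333)·(3.3333) + (0.3333)·(0.3333) + (3.3333)·(3.3333) + (-0.6667)·(-0.6667) + (-3.6667)·(-3.6667)) / 5 = 43.3333/5 = 8.6667
  Sample standard deviations s_i = √(s[i,i]):
  s(X) = √(4.5667) = 2.137
  s(Y) = √(8.6667) = 2.9439

Step 3 — r_{ij} = s_{ij} / (s_i · s_j):
  r[X,X] = 1 (diagonal).
  r[X,Y] = -1.1333 / (2.137 · 2.9439) = -1.1333 / 6.2911 = -0.1801
  r[Y,Y] = 1 (diagonal).

R is symmetric with unit diagonal. Assembling:

R = [[1, -0.1801],
 [-0.1801, 1]]
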